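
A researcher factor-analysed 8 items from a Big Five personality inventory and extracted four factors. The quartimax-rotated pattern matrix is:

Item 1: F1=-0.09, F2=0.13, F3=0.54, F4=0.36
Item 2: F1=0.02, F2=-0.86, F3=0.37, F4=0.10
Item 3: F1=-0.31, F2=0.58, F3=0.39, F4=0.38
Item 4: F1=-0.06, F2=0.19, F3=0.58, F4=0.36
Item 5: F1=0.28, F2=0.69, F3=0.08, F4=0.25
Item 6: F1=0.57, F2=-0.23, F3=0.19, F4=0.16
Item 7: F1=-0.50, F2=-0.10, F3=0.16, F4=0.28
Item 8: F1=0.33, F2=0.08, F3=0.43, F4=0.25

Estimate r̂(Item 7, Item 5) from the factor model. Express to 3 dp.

-0.126

r̂ = Σ λ_i·λ_j across factors = (-0.50)(0.28) + (-0.10)(0.69) + (0.16)(0.08) + (0.28)(0.25)
  = -0.1400 -0.0690 +0.0128 +0.0700 = -0.1262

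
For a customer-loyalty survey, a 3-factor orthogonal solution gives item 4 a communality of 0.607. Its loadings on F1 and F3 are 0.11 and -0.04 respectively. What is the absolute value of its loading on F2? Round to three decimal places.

0.770

Under orthogonal rotation h² = Σλ², so λ_F2² = h² − (0.0137) = 0.607 − 0.0137 = 0.5933.
|λ| = √0.5933 = 0.7703.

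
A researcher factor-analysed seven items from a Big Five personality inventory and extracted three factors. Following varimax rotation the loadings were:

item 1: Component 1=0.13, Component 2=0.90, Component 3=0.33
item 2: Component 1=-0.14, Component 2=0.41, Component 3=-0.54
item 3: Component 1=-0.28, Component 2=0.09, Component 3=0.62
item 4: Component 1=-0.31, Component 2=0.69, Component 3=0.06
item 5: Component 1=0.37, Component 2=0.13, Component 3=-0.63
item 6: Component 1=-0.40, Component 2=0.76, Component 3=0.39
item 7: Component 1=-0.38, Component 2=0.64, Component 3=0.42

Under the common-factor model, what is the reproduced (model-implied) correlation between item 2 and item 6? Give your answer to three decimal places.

r̂ = Σ λ_i·λ_j across factors = (-0.14)(-0.40) + (0.41)(0.76) + (-0.54)(0.39)
  = +0.0560 +0.3116 -0.2106 = 0.1570

0.157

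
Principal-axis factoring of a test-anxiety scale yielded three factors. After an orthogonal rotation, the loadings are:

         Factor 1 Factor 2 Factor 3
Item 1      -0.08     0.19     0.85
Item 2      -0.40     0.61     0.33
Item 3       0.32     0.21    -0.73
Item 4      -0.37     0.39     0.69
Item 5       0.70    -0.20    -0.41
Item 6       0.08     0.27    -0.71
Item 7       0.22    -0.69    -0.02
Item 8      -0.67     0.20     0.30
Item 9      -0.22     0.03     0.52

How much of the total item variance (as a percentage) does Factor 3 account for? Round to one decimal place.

31.9%

SS loadings for Factor 3 = 0.85² + 0.33² + (-0.73)² + 0.69² + (-0.41)² + (-0.71)² + (-0.02)² + 0.30² + 0.52² = 2.8734
With 9 standardized items, total variance = 9. Proportion = 2.8734/9 = 0.3193 → 31.93%.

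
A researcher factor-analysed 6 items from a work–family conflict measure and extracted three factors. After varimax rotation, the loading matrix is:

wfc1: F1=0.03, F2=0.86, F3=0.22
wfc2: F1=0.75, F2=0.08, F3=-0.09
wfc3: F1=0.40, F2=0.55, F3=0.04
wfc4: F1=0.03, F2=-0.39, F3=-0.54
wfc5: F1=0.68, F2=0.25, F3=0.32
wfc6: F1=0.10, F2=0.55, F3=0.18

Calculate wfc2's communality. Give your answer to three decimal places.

0.577

h² = 0.75² + 0.08² + (-0.09)² = 0.5625 + 0.0064 + 0.0081 = 0.5770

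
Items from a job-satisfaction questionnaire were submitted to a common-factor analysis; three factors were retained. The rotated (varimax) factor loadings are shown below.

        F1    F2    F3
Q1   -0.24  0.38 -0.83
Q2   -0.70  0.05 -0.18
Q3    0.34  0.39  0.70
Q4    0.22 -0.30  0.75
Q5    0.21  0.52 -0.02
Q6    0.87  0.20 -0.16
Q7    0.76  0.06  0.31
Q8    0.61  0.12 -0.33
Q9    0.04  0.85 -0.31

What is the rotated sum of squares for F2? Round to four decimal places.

1.4399

SS loadings for F2 = 0.38² + 0.05² + 0.39² + (-0.30)² + 0.52² + 0.20² + 0.06² + 0.12² + 0.85² = 0.1444 + 0.0025 + 0.1521 + 0.0900 + 0.2704 + 0.0400 + 0.0036 + 0.0144 + 0.7225 = 1.4399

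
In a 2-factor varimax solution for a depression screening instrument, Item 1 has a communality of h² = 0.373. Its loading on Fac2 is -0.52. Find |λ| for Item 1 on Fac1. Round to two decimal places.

Under orthogonal rotation h² = Σλ², so λ_Fac1² = h² − (0.2704) = 0.373 − 0.2704 = 0.1026.
|λ| = √0.1026 = 0.3203.

0.32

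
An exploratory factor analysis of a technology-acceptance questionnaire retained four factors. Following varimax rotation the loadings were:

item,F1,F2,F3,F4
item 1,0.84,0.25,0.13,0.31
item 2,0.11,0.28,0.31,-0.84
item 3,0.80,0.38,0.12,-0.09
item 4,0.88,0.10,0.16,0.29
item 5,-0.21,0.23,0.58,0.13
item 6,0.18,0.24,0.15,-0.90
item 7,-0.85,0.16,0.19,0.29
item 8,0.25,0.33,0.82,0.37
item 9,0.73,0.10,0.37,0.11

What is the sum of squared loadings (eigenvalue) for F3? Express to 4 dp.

SS loadings for F3 = 0.13² + 0.31² + 0.12² + 0.16² + 0.58² + 0.15² + 0.19² + 0.82² + 0.37² = 0.0169 + 0.0961 + 0.0144 + 0.0256 + 0.3364 + 0.0225 + 0.0361 + 0.6724 + 0.1369 = 1.3573

1.3573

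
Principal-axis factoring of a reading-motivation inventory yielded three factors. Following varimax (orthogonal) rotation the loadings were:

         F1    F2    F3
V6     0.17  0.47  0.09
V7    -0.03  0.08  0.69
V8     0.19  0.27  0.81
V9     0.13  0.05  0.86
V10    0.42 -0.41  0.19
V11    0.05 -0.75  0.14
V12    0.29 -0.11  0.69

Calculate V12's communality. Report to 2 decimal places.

h² = 0.29² + (-0.11)² + 0.69² = 0.0841 + 0.0121 + 0.4761 = 0.5723

0.57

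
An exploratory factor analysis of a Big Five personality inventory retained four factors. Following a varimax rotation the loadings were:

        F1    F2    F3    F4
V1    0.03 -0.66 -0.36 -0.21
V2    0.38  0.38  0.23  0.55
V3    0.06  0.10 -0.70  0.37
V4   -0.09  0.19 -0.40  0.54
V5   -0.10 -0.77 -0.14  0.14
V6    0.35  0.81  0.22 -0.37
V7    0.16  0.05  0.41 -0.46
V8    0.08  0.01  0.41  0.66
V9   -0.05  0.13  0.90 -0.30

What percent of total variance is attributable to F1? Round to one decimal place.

SS loadings for F1 = 0.03² + 0.38² + 0.06² + (-0.09)² + (-0.10)² + 0.35² + 0.16² + 0.08² + (-0.05)² = 0.3240
With 9 standardized items, total variance = 9. Proportion = 0.3240/9 = 0.0360 → 3.60%.

3.6%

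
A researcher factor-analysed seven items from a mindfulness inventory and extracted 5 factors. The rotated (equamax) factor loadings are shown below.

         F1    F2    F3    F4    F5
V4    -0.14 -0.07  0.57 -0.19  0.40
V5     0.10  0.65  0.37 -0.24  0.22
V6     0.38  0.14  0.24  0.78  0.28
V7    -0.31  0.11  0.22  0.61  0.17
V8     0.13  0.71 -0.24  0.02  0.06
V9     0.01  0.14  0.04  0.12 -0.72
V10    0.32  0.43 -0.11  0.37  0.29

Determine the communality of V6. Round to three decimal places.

0.908

h² = 0.38² + 0.14² + 0.24² + 0.78² + 0.28² = 0.1444 + 0.0196 + 0.0576 + 0.6084 + 0.0784 = 0.9084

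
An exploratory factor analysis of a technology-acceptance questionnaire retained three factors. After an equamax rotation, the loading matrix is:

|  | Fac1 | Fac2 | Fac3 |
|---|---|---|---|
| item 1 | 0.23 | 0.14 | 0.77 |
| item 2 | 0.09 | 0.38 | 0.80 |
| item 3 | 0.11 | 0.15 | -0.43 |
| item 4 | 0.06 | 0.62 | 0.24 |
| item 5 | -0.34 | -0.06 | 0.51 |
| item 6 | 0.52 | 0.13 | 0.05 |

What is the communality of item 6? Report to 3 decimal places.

h² = 0.52² + 0.13² + 0.05² = 0.2704 + 0.0169 + 0.0025 = 0.2898

0.290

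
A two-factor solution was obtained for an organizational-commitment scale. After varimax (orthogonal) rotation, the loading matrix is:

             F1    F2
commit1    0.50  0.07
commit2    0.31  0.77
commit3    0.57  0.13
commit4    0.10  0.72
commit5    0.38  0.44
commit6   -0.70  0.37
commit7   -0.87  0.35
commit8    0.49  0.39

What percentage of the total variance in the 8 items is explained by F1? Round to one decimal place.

SS loadings for F1 = 0.50² + 0.31² + 0.57² + 0.10² + 0.38² + (-0.70)² + (-0.87)² + 0.49² = 2.3124
With 8 standardized items, total variance = 8. Proportion = 2.3124/8 = 0.2890 → 28.90%.

28.9%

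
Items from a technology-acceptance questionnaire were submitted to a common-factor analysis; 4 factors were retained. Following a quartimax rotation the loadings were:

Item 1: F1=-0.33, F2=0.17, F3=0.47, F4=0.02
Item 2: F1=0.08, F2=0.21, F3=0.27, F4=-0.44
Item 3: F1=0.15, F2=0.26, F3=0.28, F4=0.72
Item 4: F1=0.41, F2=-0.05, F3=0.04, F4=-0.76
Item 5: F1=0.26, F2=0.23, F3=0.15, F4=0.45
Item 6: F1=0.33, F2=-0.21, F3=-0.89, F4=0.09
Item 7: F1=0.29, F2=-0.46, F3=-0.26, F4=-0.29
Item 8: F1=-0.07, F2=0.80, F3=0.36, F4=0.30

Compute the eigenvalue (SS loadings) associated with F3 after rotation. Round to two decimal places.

SS loadings for F3 = 0.47² + 0.27² + 0.28² + 0.04² + 0.15² + (-0.89)² + (-0.26)² + 0.36² = 0.2209 + 0.0729 + 0.0784 + 0.0016 + 0.0225 + 0.7921 + 0.0676 + 0.1296 = 1.3856

1.39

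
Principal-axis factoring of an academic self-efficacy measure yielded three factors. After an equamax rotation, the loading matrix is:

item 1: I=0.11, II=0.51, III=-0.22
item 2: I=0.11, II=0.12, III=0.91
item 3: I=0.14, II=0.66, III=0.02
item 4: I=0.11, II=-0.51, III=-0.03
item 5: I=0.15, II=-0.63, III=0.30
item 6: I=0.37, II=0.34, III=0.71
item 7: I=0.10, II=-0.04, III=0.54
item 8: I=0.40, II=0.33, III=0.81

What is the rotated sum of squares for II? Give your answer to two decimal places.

1.59

SS loadings for II = 0.51² + 0.12² + 0.66² + (-0.51)² + (-0.63)² + 0.34² + (-0.04)² + 0.33² = 0.2601 + 0.0144 + 0.4356 + 0.2601 + 0.3969 + 0.1156 + 0.0016 + 0.1089 = 1.5932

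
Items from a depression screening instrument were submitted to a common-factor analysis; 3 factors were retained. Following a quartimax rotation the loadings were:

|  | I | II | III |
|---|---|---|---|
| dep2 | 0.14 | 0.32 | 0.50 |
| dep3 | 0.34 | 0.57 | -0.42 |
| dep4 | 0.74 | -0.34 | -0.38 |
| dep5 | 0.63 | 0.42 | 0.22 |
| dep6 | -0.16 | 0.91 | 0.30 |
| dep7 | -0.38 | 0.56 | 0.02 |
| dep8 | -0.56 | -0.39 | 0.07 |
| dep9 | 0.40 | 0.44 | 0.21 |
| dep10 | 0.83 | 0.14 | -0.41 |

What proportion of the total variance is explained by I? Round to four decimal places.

SS loadings for I = 0.14² + 0.34² + 0.74² + 0.63² + (-0.16)² + (-0.38)² + (-0.56)² + 0.40² + 0.83² = 2.4122
Proportion of variance = 2.4122 / 9 = 0.2680.

0.2680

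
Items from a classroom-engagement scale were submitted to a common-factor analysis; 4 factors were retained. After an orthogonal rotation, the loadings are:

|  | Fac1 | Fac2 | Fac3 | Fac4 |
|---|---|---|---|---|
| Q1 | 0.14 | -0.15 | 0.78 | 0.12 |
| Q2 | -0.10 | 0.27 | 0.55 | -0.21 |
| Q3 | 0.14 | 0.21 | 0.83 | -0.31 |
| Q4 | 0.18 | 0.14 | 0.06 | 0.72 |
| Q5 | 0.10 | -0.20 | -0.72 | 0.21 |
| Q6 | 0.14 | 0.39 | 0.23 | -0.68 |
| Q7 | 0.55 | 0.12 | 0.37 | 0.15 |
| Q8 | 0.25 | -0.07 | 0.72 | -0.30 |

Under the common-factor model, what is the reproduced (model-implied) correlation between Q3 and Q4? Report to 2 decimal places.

-0.12

r̂ = Σ λ_i·λ_j across factors = (0.14)(0.18) + (0.21)(0.14) + (0.83)(0.06) + (-0.31)(0.72)
  = +0.0252 +0.0294 +0.0498 -0.2232 = -0.1188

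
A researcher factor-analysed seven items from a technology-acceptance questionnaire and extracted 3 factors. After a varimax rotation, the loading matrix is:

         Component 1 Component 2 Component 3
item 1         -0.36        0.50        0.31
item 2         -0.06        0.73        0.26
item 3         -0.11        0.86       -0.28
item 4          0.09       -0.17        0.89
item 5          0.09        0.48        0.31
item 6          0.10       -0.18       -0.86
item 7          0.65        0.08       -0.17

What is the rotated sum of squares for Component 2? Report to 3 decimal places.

1.821

SS loadings for Component 2 = 0.50² + 0.73² + 0.86² + (-0.17)² + 0.48² + (-0.18)² + 0.08² = 0.2500 + 0.5329 + 0.7396 + 0.0289 + 0.2304 + 0.0324 + 0.0064 = 1.8206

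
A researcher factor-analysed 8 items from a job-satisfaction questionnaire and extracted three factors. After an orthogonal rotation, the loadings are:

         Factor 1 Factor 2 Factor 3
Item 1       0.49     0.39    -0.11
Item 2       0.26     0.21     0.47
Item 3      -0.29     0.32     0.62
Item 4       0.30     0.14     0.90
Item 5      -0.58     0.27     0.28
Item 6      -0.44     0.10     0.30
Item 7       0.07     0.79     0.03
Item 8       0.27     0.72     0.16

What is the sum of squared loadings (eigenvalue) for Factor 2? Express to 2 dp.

SS loadings for Factor 2 = 0.39² + 0.21² + 0.32² + 0.14² + 0.27² + 0.10² + 0.79² + 0.72² = 0.1521 + 0.0441 + 0.1024 + 0.0196 + 0.0729 + 0.0100 + 0.6241 + 0.5184 = 1.5436

1.54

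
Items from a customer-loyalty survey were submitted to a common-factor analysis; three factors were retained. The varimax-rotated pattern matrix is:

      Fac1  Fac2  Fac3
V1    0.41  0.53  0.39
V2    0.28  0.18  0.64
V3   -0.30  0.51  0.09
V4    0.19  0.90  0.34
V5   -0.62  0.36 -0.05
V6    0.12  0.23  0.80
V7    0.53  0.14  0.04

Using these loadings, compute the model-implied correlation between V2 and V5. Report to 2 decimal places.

r̂ = Σ λ_i·λ_j across factors = (0.28)(-0.62) + (0.18)(0.36) + (0.64)(-0.05)
  = -0.1736 +0.0648 -0.0320 = -0.1408

-0.14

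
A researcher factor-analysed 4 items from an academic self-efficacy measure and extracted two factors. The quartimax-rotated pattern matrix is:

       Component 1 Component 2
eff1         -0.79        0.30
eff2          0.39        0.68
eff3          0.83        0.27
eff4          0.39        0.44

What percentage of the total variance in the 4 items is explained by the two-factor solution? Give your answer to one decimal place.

60.9%

SS loadings by factor: 1.6172, 0.8189; total = 2.4361.
Total variance with 4 standardized items is 4, so the solution explains 2.4361/4 = 0.6090 = 60.90%.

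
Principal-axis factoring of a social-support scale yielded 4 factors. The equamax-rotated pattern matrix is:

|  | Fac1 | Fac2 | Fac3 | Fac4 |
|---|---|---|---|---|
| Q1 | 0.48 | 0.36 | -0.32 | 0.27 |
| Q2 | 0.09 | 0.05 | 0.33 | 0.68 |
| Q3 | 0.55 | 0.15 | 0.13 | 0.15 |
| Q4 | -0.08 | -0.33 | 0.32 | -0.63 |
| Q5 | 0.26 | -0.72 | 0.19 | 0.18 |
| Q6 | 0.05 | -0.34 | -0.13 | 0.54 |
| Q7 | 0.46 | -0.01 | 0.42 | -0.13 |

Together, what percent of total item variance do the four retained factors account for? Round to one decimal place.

51.2%

Communalities: 0.5353, 0.5819, 0.3644, 0.6146, 0.6545, 0.4266, 0.4050; Σh² = 3.5823.
Total variance with 7 standardized items is 7, so the solution explains 3.5823/7 = 0.5118 = 51.18%.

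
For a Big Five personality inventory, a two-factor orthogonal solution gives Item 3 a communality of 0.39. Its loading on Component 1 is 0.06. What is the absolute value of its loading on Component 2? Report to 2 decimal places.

Under orthogonal rotation h² = Σλ², so λ_Component 2² = h² − (0.0036) = 0.39 − 0.0036 = 0.3864.
|λ| = √0.3864 = 0.6216.

0.62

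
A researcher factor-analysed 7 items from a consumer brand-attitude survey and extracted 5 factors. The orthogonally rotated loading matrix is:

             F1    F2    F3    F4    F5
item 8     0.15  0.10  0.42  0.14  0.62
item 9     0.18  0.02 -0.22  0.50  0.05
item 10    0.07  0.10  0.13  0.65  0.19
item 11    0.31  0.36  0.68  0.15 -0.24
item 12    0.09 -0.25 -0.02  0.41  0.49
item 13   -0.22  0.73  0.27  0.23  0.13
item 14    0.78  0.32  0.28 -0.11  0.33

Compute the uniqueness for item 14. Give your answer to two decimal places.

h² = 0.78² + 0.32² + 0.28² + (-0.11)² + 0.33² = 0.6084 + 0.1024 + 0.0784 + 0.0121 + 0.1089 = 0.9102
Uniqueness u² = 1 − h² = 1 − 0.9102 = 0.0898

0.09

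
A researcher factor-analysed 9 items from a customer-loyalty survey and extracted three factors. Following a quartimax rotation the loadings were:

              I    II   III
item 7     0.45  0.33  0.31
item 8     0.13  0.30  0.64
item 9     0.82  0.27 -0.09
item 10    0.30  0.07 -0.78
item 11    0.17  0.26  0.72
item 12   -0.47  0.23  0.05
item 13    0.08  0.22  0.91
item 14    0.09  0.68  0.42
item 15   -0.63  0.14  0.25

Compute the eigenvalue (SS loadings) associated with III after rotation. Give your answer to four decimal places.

SS loadings for III = 0.31² + 0.64² + (-0.09)² + (-0.78)² + 0.72² + 0.05² + 0.91² + 0.42² + 0.25² = 0.0961 + 0.4096 + 0.0081 + 0.6084 + 0.5184 + 0.0025 + 0.8281 + 0.1764 + 0.0625 = 2.7101

2.7101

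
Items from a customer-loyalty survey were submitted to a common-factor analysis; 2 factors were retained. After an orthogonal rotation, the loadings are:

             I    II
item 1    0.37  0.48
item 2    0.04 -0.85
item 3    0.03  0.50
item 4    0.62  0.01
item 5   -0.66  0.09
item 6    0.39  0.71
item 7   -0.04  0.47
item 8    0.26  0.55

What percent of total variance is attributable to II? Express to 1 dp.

28.0%

SS loadings for II = 0.48² + (-0.85)² + 0.50² + 0.01² + 0.09² + 0.71² + 0.47² + 0.55² = 2.2386
With 8 standardized items, total variance = 8. Proportion = 2.2386/8 = 0.2798 → 27.98%.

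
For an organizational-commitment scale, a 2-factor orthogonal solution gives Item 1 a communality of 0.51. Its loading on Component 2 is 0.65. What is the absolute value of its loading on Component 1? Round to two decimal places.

0.30

Under orthogonal rotation h² = Σλ², so λ_Component 1² = h² − (0.4225) = 0.51 − 0.4225 = 0.0875.
|λ| = √0.0875 = 0.2958.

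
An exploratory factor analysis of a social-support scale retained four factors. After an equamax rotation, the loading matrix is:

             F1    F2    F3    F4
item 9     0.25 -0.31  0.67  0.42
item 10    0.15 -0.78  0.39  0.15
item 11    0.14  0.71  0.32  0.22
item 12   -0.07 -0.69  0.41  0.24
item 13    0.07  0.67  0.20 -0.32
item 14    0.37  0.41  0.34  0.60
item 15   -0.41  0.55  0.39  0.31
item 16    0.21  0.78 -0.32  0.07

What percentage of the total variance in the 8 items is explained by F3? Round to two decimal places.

16.02%

SS loadings for F3 = 0.67² + 0.39² + 0.32² + 0.41² + 0.20² + 0.34² + 0.39² + (-0.32)² = 1.2816
With 8 standardized items, total variance = 8. Proportion = 1.2816/8 = 0.1602 → 16.02%.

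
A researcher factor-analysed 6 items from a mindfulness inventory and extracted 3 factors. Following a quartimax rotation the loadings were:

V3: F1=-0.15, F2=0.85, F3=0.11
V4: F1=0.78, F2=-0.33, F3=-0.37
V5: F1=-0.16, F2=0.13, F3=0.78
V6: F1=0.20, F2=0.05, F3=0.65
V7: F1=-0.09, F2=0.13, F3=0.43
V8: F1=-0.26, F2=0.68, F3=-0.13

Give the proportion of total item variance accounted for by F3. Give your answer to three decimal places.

SS loadings for F3 = 0.11² + (-0.37)² + 0.78² + 0.65² + 0.43² + (-0.13)² = 1.3817
Proportion of variance = 1.3817 / 6 = 0.2303.

0.230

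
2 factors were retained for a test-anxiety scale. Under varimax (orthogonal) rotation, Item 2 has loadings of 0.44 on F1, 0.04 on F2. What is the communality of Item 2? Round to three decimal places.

0.195

h² = 0.44² + 0.04² = 0.1936 + 0.0016 = 0.1952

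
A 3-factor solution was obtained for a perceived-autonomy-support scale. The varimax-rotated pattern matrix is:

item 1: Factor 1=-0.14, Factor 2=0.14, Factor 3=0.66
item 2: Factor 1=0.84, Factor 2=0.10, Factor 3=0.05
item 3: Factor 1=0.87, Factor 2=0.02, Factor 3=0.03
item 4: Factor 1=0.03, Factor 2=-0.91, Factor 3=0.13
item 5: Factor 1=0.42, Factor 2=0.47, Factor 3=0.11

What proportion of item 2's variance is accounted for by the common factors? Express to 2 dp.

0.72

h² = 0.84² + 0.10² + 0.05² = 0.7056 + 0.0100 + 0.0025 = 0.7181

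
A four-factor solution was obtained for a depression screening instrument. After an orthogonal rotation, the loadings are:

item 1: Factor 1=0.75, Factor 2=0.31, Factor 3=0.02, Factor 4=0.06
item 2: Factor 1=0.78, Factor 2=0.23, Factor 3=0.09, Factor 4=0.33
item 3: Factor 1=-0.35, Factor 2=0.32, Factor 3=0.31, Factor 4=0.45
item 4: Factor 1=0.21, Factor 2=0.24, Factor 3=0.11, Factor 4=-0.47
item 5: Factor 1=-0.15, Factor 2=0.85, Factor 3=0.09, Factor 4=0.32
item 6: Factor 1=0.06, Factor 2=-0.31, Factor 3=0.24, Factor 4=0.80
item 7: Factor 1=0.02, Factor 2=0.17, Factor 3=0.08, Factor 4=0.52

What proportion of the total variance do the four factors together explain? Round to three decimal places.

Communalities: 0.6626, 0.7783, 0.5235, 0.3347, 0.8555, 0.7973, 0.3061; Σh² = 4.2580.
Total variance with 7 standardized items is 7, so the solution explains 4.2580/7 = 0.6083.

0.608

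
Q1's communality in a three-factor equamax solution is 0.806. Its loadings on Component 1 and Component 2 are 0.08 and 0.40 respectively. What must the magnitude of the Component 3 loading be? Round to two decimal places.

0.80

Under orthogonal rotation h² = Σλ², so λ_Component 3² = h² − (0.1664) = 0.806 − 0.1664 = 0.6396.
|λ| = √0.6396 = 0.7997.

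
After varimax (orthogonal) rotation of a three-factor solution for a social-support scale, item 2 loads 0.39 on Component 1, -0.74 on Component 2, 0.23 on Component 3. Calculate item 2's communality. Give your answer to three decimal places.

0.753

h² = 0.39² + (-0.74)² + 0.23² = 0.1521 + 0.5476 + 0.0529 = 0.7526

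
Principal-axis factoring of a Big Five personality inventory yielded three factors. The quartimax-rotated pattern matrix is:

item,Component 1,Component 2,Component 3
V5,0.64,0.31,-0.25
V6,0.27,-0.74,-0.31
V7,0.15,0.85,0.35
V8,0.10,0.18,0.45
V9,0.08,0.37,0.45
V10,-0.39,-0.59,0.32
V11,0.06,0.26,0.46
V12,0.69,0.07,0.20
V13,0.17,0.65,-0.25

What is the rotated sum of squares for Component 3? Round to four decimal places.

1.1026

SS loadings for Component 3 = (-0.25)² + (-0.31)² + 0.35² + 0.45² + 0.45² + 0.32² + 0.46² + 0.20² + (-0.25)² = 0.0625 + 0.0961 + 0.1225 + 0.2025 + 0.2025 + 0.1024 + 0.2116 + 0.0400 + 0.0625 = 1.1026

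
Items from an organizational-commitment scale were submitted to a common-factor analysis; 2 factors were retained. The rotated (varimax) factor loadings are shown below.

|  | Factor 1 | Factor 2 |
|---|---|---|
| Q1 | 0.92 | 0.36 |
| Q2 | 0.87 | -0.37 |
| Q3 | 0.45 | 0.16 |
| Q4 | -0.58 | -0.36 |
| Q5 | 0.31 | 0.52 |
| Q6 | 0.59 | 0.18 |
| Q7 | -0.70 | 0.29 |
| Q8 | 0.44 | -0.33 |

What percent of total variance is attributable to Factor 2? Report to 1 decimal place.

SS loadings for Factor 2 = 0.36² + (-0.37)² + 0.16² + (-0.36)² + 0.52² + 0.18² + 0.29² + (-0.33)² = 0.9175
With 8 standardized items, total variance = 8. Proportion = 0.9175/8 = 0.1147 → 11.47%.

11.5%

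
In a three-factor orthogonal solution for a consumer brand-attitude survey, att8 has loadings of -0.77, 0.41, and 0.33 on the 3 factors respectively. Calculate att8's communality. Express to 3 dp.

0.870

h² = (-0.77)² + 0.41² + 0.33² = 0.5929 + 0.1681 + 0.1089 = 0.8699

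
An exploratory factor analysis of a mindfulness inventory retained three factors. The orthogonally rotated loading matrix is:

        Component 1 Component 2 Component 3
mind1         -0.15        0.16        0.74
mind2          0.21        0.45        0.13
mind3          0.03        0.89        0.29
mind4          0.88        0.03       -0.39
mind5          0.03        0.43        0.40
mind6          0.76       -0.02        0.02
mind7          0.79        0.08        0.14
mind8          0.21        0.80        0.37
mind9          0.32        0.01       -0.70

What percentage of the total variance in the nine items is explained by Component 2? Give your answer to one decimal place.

SS loadings for Component 2 = 0.16² + 0.45² + 0.89² + 0.03² + 0.43² + (-0.02)² + 0.08² + 0.80² + 0.01² = 1.8529
With 9 standardized items, total variance = 9. Proportion = 1.8529/9 = 0.2059 → 20.59%.

20.6%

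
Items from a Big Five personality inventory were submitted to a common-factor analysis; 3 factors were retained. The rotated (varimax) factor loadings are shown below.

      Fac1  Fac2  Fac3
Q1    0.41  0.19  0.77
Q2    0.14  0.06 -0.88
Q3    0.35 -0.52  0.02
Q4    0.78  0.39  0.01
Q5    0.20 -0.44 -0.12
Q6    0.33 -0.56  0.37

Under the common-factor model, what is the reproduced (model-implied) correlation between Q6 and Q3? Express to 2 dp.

0.41

r̂ = Σ λ_i·λ_j across factors = (0.33)(0.35) + (-0.56)(-0.52) + (0.37)(0.02)
  = +0.1155 +0.2912 +0.0074 = 0.4141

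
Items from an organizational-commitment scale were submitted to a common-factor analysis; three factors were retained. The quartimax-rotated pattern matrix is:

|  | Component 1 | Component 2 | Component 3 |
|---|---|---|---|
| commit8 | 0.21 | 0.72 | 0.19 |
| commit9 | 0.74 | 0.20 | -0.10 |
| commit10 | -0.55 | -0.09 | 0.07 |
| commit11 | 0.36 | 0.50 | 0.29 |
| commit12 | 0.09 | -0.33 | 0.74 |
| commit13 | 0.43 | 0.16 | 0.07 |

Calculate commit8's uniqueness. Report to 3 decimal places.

h² = 0.21² + 0.72² + 0.19² = 0.0441 + 0.5184 + 0.0361 = 0.5986
Uniqueness u² = 1 − h² = 1 − 0.5986 = 0.4014

0.401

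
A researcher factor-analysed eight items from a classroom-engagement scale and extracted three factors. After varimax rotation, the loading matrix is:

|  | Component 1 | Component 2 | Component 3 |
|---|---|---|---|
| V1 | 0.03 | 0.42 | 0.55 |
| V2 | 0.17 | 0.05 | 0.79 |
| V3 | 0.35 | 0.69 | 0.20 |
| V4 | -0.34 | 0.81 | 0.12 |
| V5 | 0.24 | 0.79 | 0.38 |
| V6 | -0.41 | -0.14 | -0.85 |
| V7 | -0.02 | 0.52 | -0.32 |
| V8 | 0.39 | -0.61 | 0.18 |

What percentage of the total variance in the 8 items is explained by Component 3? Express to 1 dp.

SS loadings for Component 3 = 0.55² + 0.79² + 0.20² + 0.12² + 0.38² + (-0.85)² + (-0.32)² + 0.18² = 1.9827
With 8 standardized items, total variance = 8. Proportion = 1.9827/8 = 0.2478 → 24.78%.

24.8%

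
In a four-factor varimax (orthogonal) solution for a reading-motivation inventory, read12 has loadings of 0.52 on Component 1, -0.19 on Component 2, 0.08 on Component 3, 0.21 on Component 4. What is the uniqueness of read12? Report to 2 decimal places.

0.64

h² = 0.52² + (-0.19)² + 0.08² + 0.21² = 0.2704 + 0.0361 + 0.0064 + 0.0441 = 0.3570
Uniqueness u² = 1 − h² = 1 − 0.3570 = 0.6430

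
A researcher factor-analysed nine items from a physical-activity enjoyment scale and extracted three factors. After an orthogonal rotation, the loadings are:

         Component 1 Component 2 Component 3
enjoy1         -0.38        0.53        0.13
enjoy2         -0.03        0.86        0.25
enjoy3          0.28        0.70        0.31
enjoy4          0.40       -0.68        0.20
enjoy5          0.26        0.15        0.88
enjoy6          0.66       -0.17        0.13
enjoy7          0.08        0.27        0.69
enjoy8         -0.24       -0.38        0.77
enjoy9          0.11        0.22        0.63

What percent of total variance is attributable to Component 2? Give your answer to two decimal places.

SS loadings for Component 2 = 0.53² + 0.86² + 0.70² + (-0.68)² + 0.15² + (-0.17)² + 0.27² + (-0.38)² + 0.22² = 2.2900
With 9 standardized items, total variance = 9. Proportion = 2.2900/9 = 0.2544 → 25.44%.

25.44%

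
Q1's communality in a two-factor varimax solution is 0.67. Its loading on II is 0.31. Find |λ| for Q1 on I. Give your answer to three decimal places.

0.758

Under orthogonal rotation h² = Σλ², so λ_I² = h² − (0.0961) = 0.67 − 0.0961 = 0.5739.
|λ| = √0.5739 = 0.7576.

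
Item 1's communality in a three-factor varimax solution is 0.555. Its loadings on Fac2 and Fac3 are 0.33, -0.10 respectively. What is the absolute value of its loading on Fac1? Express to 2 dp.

0.66

Under orthogonal rotation h² = Σλ², so λ_Fac1² = h² − (0.1189) = 0.555 − 0.1189 = 0.4361.
|λ| = √0.4361 = 0.6604.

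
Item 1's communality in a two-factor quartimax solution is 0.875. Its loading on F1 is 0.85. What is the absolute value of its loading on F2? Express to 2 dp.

0.39

Under orthogonal rotation h² = Σλ², so λ_F2² = h² − (0.7225) = 0.875 − 0.7225 = 0.1525.
|λ| = √0.1525 = 0.3905.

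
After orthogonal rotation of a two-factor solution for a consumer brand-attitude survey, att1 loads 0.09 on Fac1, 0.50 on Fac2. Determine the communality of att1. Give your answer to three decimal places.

h² = 0.09² + 0.50² = 0.0081 + 0.2500 = 0.2581

0.258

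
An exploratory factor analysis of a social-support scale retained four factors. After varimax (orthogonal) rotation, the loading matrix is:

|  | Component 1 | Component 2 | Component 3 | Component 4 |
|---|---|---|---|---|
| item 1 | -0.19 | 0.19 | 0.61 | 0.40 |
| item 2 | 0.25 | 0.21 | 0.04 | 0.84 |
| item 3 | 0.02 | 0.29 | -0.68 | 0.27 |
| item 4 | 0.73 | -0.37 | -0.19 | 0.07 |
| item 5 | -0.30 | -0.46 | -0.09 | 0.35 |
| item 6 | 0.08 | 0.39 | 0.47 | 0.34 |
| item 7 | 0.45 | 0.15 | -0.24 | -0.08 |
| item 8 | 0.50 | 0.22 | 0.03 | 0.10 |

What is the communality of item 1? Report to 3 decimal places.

h² = (-0.19)² + 0.19² + 0.61² + 0.40² = 0.0361 + 0.0361 + 0.3721 + 0.1600 = 0.6043

0.604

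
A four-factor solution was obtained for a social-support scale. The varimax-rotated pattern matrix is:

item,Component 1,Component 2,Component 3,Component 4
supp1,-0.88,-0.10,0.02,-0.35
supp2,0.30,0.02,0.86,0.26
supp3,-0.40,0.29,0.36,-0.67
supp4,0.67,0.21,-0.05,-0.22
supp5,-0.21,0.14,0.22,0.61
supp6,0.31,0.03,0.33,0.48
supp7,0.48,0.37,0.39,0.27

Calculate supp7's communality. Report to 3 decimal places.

h² = 0.48² + 0.37² + 0.39² + 0.27² = 0.2304 + 0.1369 + 0.1521 + 0.0729 = 0.5923

0.592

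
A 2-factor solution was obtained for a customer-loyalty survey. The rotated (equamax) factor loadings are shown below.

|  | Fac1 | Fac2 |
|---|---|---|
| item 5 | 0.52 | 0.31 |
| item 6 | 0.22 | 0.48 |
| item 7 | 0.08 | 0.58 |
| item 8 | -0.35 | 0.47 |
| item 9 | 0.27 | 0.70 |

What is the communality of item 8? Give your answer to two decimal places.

0.34

h² = (-0.35)² + 0.47² = 0.1225 + 0.2209 = 0.3434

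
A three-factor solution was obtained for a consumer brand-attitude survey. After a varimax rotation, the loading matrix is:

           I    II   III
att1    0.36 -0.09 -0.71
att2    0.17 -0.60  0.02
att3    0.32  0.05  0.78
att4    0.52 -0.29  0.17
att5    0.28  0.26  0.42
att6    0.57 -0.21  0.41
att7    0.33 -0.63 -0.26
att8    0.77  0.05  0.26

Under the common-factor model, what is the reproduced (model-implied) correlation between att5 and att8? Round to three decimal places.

r̂ = Σ λ_i·λ_j across factors = (0.28)(0.77) + (0.26)(0.05) + (0.42)(0.26)
  = +0.2156 +0.0130 +0.1092 = 0.3378

0.338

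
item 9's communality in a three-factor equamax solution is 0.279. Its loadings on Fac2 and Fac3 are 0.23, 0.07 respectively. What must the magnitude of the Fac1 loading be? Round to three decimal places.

Under orthogonal rotation h² = Σλ², so λ_Fac1² = h² − (0.0578) = 0.279 − 0.0578 = 0.2212.
|λ| = √0.2212 = 0.4703.

0.470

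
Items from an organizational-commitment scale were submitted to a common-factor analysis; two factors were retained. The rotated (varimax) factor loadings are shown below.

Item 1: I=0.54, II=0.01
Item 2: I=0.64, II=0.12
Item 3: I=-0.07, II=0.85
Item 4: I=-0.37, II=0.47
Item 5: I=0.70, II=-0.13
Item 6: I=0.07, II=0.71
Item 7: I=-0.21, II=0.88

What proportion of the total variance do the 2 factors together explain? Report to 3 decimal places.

0.519

Communalities: 0.2917, 0.4240, 0.7274, 0.3578, 0.5069, 0.5090, 0.8185; Σh² = 3.6353.
Total variance with 7 standardized items is 7, so the solution explains 3.6353/7 = 0.5193.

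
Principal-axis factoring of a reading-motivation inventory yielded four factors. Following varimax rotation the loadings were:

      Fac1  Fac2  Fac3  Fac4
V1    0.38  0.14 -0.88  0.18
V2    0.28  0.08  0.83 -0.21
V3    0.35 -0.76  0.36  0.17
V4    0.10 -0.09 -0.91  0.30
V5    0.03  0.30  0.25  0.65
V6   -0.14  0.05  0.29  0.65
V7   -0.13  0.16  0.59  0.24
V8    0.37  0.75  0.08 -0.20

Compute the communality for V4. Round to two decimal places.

0.94

h² = 0.10² + (-0.09)² + (-0.91)² + 0.30² = 0.0100 + 0.0081 + 0.8281 + 0.0900 = 0.9362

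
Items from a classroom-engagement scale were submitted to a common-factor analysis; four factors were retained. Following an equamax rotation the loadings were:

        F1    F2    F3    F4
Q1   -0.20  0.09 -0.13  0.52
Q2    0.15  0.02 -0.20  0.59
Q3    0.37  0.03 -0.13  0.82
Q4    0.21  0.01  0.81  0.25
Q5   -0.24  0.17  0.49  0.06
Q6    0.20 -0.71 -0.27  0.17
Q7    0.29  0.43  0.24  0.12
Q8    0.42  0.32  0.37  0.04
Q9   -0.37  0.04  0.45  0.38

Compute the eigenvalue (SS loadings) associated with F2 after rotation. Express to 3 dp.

0.831

SS loadings for F2 = 0.09² + 0.02² + 0.03² + 0.01² + 0.17² + (-0.71)² + 0.43² + 0.32² + 0.04² = 0.0081 + 0.0004 + 0.0009 + 0.0001 + 0.0289 + 0.5041 + 0.1849 + 0.1024 + 0.0016 = 0.8314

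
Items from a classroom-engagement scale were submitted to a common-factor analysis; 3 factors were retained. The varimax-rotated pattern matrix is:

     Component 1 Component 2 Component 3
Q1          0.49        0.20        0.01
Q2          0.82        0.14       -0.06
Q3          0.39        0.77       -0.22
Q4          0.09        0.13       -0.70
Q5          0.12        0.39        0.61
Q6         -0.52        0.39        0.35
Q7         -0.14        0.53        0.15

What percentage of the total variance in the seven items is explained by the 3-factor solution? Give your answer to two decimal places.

52.73%

SS loadings by factor: 1.3771, 1.2545, 1.0592; total = 3.6908.
Total variance with 7 standardized items is 7, so the solution explains 3.6908/7 = 0.5273 = 52.73%.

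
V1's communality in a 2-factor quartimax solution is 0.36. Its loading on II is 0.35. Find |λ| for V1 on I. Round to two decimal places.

0.49

Under orthogonal rotation h² = Σλ², so λ_I² = h² − (0.1225) = 0.36 − 0.1225 = 0.2375.
|λ| = √0.2375 = 0.4873.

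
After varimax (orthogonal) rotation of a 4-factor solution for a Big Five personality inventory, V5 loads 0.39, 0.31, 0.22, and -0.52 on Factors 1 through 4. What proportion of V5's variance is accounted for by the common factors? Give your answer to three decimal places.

0.567

h² = 0.39² + 0.31² + 0.22² + (-0.52)² = 0.1521 + 0.0961 + 0.0484 + 0.2704 = 0.5670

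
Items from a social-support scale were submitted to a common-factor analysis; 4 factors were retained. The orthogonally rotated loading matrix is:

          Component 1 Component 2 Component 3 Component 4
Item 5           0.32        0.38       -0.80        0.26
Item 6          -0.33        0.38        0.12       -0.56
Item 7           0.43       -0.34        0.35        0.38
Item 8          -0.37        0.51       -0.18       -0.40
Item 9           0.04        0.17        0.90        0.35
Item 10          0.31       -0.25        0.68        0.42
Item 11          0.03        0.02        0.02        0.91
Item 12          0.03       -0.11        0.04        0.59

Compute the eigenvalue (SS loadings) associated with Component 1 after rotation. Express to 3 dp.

SS loadings for Component 1 = 0.32² + (-0.33)² + 0.43² + (-0.37)² + 0.04² + 0.31² + 0.03² + 0.03² = 0.1024 + 0.1089 + 0.1849 + 0.1369 + 0.0016 + 0.0961 + 0.0009 + 0.0009 = 0.6326

0.633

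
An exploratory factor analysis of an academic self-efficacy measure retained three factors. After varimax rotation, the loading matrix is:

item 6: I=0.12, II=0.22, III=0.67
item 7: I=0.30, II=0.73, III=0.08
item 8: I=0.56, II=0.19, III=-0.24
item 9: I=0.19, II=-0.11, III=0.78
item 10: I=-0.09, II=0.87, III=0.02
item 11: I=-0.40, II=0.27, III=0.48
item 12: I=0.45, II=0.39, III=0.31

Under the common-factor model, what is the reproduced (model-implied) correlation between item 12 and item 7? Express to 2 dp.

r̂ = Σ λ_i·λ_j across factors = (0.45)(0.30) + (0.39)(0.73) + (0.31)(0.08)
  = +0.1350 +0.2847 +0.0248 = 0.4445

0.44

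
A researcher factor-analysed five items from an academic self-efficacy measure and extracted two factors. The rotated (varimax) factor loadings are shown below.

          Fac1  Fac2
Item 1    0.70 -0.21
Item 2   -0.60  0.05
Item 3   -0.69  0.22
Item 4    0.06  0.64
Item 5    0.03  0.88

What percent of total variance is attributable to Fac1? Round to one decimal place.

SS loadings for Fac1 = 0.70² + (-0.60)² + (-0.69)² + 0.06² + 0.03² = 1.3306
With 5 standardized items, total variance = 5. Proportion = 1.3306/5 = 0.2661 → 26.61%.

26.6%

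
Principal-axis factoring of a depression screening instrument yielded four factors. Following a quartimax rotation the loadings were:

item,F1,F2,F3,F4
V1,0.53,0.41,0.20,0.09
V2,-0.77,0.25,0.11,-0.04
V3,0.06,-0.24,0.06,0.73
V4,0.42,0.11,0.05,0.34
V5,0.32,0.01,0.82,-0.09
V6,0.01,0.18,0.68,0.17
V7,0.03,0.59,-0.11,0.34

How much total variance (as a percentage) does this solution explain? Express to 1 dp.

55.1%

SS loadings by factor: 1.1572, 0.6809, 1.2051, 0.8108; total = 3.8540.
Total variance with 7 standardized items is 7, so the solution explains 3.8540/7 = 0.5506 = 55.06%.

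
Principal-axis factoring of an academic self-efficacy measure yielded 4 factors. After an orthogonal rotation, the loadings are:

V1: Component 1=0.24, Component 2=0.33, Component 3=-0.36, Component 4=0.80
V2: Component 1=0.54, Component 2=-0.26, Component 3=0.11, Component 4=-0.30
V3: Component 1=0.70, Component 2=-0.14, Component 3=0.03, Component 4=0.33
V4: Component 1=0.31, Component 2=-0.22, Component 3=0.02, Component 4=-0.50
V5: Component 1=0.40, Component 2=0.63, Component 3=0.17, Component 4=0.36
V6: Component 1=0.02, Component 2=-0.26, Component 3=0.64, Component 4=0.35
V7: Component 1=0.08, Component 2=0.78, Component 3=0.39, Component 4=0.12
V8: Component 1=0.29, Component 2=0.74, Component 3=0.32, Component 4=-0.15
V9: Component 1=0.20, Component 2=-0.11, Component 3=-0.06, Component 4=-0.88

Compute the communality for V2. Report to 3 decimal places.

0.461

h² = 0.54² + (-0.26)² + 0.11² + (-0.30)² = 0.2916 + 0.0676 + 0.0121 + 0.0900 = 0.4613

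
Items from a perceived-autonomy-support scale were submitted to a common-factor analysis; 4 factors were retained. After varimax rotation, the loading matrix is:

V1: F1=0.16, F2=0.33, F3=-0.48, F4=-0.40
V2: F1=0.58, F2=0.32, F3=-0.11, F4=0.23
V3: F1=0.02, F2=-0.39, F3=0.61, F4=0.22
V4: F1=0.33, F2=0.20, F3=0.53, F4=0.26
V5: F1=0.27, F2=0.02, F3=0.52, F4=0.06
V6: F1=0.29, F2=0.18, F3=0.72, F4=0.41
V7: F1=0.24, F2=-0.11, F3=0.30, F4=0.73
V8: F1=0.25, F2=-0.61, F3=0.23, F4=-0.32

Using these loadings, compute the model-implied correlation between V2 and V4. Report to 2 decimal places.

r̂ = Σ λ_i·λ_j across factors = (0.58)(0.33) + (0.32)(0.20) + (-0.11)(0.53) + (0.23)(0.26)
  = +0.1914 +0.0640 -0.0583 +0.0598 = 0.2569

0.26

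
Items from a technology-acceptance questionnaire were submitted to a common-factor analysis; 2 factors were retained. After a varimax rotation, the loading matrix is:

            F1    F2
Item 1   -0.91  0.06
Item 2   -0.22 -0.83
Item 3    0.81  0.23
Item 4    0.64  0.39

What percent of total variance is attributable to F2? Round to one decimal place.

SS loadings for F2 = 0.06² + (-0.83)² + 0.23² + 0.39² = 0.8975
With 4 standardized items, total variance = 4. Proportion = 0.8975/4 = 0.2244 → 22.44%.

22.4%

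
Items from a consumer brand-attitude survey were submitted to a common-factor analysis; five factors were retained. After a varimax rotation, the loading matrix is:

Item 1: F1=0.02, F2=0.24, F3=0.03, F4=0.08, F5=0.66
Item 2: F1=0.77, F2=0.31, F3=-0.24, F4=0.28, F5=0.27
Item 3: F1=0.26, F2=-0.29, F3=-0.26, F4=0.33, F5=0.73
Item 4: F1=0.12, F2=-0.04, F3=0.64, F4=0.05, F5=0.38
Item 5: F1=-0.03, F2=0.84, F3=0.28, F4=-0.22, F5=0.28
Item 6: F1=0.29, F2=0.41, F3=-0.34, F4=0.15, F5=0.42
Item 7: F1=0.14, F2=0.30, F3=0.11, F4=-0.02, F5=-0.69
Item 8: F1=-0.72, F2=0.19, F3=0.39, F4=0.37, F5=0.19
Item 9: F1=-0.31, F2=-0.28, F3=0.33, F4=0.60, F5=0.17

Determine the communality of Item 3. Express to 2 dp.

h² = 0.26² + (-0.29)² + (-0.26)² + 0.33² + 0.73² = 0.0676 + 0.0841 + 0.0676 + 0.1089 + 0.5329 = 0.8611

0.86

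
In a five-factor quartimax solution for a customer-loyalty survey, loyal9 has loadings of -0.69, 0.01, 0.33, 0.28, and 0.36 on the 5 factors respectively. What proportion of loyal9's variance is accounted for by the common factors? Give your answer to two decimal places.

0.79

h² = (-0.69)² + 0.01² + 0.33² + 0.28² + 0.36² = 0.4761 + 0.0001 + 0.1089 + 0.0784 + 0.1296 = 0.7931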